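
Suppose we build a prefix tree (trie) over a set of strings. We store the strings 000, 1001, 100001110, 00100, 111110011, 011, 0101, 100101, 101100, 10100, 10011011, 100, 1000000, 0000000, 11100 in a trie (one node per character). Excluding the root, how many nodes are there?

48

Count nodes per top-level branch (shared prefixes stored once):
  '0'-branch (000, 0000000, 00100, 0101, 011): 14 nodes
  '1'-branch (100, 1000000, 100001110, 1001, 100101, 10011011, 10100, 101100, 11100, 111110011): 34 nodes
Sum: 48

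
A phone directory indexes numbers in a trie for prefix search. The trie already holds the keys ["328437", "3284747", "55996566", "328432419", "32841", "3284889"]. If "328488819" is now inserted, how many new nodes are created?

3

Walking "328488819" from the root, the first 6 characters ("328488") follow existing edges; "8" is the first miss.
Each of the 3 remaining characters creates one node.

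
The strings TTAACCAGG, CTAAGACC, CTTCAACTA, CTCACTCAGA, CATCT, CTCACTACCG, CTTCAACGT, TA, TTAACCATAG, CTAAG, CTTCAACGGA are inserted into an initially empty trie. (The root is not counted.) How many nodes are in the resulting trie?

48

Count nodes per top-level branch (shared prefixes stored once):
  'C'-branch (CATCT, CTAAG, CTAAGACC, CTCACTACCG, CTCACTCAGA, CTTCAACGGA, CTTCAACGT, CTTCAACTA): 35 nodes
  'T'-branch (TA, TTAACCAGG, TTAACCATAG): 13 nodes
Sum: 48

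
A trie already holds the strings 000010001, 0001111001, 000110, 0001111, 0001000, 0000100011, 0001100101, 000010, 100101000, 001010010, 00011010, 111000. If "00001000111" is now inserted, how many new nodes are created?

1

The longest prefix of "00001000111" already in the trie is "0000100011" (length 10).
New nodes needed: |"00001000111"| − 10 = 11 − 10 = 1.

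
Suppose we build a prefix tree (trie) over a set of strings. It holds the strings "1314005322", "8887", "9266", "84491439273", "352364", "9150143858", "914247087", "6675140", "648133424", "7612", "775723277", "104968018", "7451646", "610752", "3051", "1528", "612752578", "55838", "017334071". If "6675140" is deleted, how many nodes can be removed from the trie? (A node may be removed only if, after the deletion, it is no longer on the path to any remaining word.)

6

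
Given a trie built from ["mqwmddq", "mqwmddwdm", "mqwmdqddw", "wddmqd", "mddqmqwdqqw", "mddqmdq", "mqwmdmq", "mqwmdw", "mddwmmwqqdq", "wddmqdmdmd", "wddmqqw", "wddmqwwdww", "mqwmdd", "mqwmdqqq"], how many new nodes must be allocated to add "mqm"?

The longest prefix of "mqm" already in the trie is "mq" (length 2).
So 3 − 2 = 1 new nodes.

1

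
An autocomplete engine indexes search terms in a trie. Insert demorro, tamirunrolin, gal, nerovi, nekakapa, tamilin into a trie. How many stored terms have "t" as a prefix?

2

Filter for entries beginning with "t":
Matches: "tamilin", "tamirunrolin"
Count: 2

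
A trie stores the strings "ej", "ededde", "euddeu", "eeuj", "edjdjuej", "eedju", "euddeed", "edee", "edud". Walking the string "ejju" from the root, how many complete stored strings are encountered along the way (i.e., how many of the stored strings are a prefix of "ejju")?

1

Check each prefix of "ejju" against the stored set — each match is an end-marker on the path.
Prefixes of the query that are stored words: "ej"
Count: 1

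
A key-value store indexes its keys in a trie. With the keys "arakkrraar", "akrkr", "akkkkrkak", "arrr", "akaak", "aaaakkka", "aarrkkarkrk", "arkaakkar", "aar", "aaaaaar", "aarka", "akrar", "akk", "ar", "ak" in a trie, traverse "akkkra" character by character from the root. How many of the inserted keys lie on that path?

2

Walk "akkkra" from the root; an end-of-word marker is hit whenever a stored word is a prefix of "akkkra".
Prefixes of the query that are stored words: "ak", "akk"
Count: 2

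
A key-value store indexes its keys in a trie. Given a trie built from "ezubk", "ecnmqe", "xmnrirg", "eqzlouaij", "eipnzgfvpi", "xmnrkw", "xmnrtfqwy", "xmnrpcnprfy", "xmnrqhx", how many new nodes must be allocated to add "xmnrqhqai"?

The longest prefix of "xmnrqhqai" already in the trie is "xmnrqh" (length 6).
Each of the 3 remaining characters creates one node.

3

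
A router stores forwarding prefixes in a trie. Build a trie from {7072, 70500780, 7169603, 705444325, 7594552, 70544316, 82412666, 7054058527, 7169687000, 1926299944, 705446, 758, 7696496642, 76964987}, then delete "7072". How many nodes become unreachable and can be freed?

A node on "7072"'s path can go only if nothing else ends at it or branches off below it.
The suffix "72" (2 nodes) is used only by "7072"; the node for "70" still has the child "5", so pruning stops there.
Nodes removed: 2

2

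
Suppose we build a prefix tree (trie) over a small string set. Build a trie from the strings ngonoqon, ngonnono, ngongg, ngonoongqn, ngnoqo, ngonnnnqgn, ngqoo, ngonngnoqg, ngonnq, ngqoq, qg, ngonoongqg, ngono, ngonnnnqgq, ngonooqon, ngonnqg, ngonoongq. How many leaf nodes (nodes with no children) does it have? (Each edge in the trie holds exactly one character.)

14

Leaves are exactly the stored words that no other stored word extends.
Those words: "ngnoqo", "ngongg", "ngonngnoqg", "ngonnnnqgn", "ngonnnnqgq", "ngonnono", "ngonnqg", "ngonoongqg", "ngonoongqn", "ngonooqon", "ngonoqon", "ngqoo", "ngqoq", "qg"
Leaf count: 14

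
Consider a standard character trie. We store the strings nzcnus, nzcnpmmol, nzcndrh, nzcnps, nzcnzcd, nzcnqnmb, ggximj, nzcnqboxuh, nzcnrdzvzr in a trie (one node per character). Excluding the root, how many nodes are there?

For each word, the new-node count is its length minus the longest prefix already in the trie:
  "nzcnus" → 6 new (n, z, c, n, u, s)
  "nzcnpmmol" → prefix "nzcn" already present; 5 new (p, m, m, o, l)
  "nzcndrh" → prefix "nzcn" already present; 3 new (d, r, h)
  "nzcnps" → prefix "nzcnp" already present; 1 new (s)
  "nzcnzcd" → prefix "nzcn" already present; 3 new (z, c, d)
  "nzcnqnmb" → prefix "nzcn" already present; 4 new (q, n, m, b)
  "ggximj" → 6 new (g, g, x, i, m, j)
  "nzcnqboxuh" → prefix "nzcnq" already present; 5 new (b, o, x, u, h)
  "nzcnrdzvzr" → prefix "nzcn" already present; 6 new (r, d, z, v, z, r)
Total nodes = 6 + 5 + 3 + 1 + 3 + 4 + 6 + 5 + 6 = 39

39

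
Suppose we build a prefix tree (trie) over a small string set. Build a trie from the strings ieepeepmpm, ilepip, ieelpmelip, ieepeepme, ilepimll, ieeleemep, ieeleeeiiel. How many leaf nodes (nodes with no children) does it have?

Leaves are exactly the stored words that no other stored word extends.
Those words: "ieeleeeiiel", "ieeleemep", "ieelpmelip", "ieepeepme", "ieepeepmpm", "ilepimll", "ilepip"
Leaf count: 7

7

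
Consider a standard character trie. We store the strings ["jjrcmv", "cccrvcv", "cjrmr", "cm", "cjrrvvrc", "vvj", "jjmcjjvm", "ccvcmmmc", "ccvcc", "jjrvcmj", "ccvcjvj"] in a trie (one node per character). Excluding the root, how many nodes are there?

46

For each word, the new-node count is its length minus the longest prefix already in the trie:
  "jjrcmv" → 6 new (j, j, r, c, m, v)
  "cccrvcv" → 7 new (c, c, c, r, v, c, v)
  "cjrmr" → prefix "c" already present; 4 new (j, r, m, r)
  "cm" → prefix "c" already present; 1 new (m)
  "cjrrvvrc" → prefix "cjr" already present; 5 new (r, v, v, r, c)
  "vvj" → 3 new (v, v, j)
  "jjmcjjvm" → prefix "jj" already present; 6 new (m, c, j, j, v, m)
  "ccvcmmmc" → prefix "cc" already present; 6 new (v, c, m, m, m, c)
  "ccvcc" → prefix "ccvc" already present; 1 new (c)
  "jjrvcmj" → prefix "jjr" already present; 4 new (v, c, m, j)
  "ccvcjvj" → prefix "ccvc" already present; 3 new (j, v, j)
Total nodes = 6 + 7 + 4 + 1 + 5 + 3 + 6 + 6 + 1 + 4 + 3 = 46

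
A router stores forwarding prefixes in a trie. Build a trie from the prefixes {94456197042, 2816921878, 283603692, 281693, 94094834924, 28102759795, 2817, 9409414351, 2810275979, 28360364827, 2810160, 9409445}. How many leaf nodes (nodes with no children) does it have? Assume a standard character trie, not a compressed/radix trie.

Leaves are exactly the stored words that no other stored word extends.
Those words: "2810160", "28102759795", "2816921878", "281693", "2817", "28360364827", "283603692", "9409414351", "9409445", "94094834924", "94456197042"
Leaf count: 11

11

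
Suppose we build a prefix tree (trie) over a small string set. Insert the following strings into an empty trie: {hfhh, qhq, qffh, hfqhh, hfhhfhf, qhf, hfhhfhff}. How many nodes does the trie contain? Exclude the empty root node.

Trace insertions, counting only characters that open a new branch:
  "hfhh" → 4 new (h, f, h, h)
  "qhq" → 3 new (q, h, q)
  "qffh" → prefix "q" already present; 3 new (f, f, h)
  "hfqhh" → prefix "hf" already present; 3 new (q, h, h)
  "hfhhfhf" → prefix "hfhh" already present; 3 new (f, h, f)
  "qhf" → prefix "qh" already present; 1 new (f)
  "hfhhfhff" → prefix "hfhhfhf" already present; 1 new (f)
Total nodes = 4 + 3 + 3 + 3 + 3 + 1 + 1 = 18

18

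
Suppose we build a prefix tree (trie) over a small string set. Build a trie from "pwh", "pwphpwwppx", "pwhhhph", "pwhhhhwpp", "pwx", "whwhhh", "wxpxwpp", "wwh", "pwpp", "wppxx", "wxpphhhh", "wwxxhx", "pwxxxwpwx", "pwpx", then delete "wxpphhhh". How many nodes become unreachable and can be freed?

5

A node on "wxpphhhh"'s path can go only if nothing else ends at it or branches off below it.
The suffix "phhhh" (5 nodes) is used only by "wxpphhhh"; the node for "wxp" still has the child "x", so pruning stops there.
Nodes removed: 5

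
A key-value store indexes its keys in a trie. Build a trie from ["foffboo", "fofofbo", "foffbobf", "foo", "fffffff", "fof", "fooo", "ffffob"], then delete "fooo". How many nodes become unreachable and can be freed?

After clearing the end-marker at "fooo", prune upward until reaching a node still needed by another word.
The suffix "o" (1 node) is used only by "fooo"; "foo" is itself a stored word, so pruning stops there.
Nodes removed: 1

1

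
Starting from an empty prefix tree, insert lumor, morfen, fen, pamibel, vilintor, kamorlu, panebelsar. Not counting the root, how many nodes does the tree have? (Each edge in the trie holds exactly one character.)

For each word, the new-node count is its length minus the longest prefix already in the trie:
  "lumor" → 5 new (l, u, m, o, r)
  "morfen" → 6 new (m, o, r, f, e, n)
  "fen" → 3 new (f, e, n)
  "pamibel" → 7 new (p, a, m, i, b, e, l)
  "vilintor" → 8 new (v, i, l, i, n, t, o, r)
  "kamorlu" → 7 new (k, a, m, o, r, l, u)
  "panebelsar" → prefix "pa" already present; 8 new (n, e, b, e, l, s, a, r)
Total nodes = 5 + 6 + 3 + 7 + 8 + 7 + 8 = 44

44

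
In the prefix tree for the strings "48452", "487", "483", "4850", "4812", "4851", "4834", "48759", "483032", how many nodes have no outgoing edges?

7

A leaf is a node with no children — equivalently, the end of a word that is not a proper prefix of any other stored word.
Those words: "4812", "483032", "4834", "48452", "4850", "4851", "48759"
Leaf count: 7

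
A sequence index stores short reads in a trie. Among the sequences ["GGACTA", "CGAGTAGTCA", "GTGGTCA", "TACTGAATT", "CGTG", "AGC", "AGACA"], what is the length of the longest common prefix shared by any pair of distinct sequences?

Equivalently: take the maximum, over all pairs, of their longest common prefix length.
e.g. "AGACA" and "AGC" share the prefix "AG" of length 2; no pair shares a longer one.
Longest shared-prefix length: 2

2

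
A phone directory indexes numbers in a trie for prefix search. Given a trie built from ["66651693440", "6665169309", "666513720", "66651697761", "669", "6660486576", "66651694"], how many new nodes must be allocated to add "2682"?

4

Nothing in the trie begins with "2"; the whole of "2682" is new.
4 − 0 = 4 new nodes.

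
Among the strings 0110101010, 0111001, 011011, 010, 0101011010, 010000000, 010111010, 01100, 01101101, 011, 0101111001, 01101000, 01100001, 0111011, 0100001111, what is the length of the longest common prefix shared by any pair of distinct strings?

6

Equivalently: take the maximum, over all pairs, of their longest common prefix length.
e.g. "010000000" and "0100001111" share the prefix "010000" of length 6; no pair shares a longer one.
Longest shared-prefix length: 6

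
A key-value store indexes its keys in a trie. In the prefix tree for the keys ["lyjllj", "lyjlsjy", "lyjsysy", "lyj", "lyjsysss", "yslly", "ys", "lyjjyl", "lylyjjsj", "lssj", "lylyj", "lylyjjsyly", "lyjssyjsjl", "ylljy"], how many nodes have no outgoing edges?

11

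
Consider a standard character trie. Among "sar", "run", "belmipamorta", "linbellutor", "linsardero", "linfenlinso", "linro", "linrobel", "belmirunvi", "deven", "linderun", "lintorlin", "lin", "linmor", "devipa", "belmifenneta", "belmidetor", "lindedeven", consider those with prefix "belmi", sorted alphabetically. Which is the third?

belmipamorta

Words with prefix "belmi", in lexicographic order: "belmidetor", "belmifenneta", "belmipamorta", "belmirunvi"
The 3rd is belmipamorta.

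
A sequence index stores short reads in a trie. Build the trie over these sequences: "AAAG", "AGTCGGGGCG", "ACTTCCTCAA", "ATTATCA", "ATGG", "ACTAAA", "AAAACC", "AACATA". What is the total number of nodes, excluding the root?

Trie structure (* marks end of a word):
(root)
└─ A
   ├─ A
   │  ├─ A
   │  │  ├─ A
   │  │  │  └─ C
   │  │  │     └─ C *
   │  │  └─ G *
   │  └─ C
   │     └─ A
   │        └─ T
   │           └─ A *
   ├─ C
   │  └─ T
   │     ├─ A
   │     │  └─ A
   │     │     └─ A *
   │     └─ T
   │        └─ C
   │           └─ C
   │              └─ T
   │                 └─ C
   │                    └─ A
   │                       └─ A *
   ├─ G
   │  └─ T
   │     └─ C
   │        └─ G
   │           └─ G
   │              └─ G
   │                 └─ G
   │                    └─ C
   │                       └─ G *
   └─ T
      ├─ G
      │  └─ G *
      └─ T
         └─ A
            └─ T
               └─ C
                  └─ A *
Counting every labelled node above: 40.

40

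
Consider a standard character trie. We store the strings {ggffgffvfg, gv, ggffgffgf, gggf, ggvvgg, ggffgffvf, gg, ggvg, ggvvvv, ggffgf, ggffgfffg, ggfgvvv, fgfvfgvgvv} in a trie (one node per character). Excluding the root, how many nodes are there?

38

Trace insertions, counting only characters that open a new branch:
  "ggffgffvfg" → 10 new (g, g, f, f, g, f, f, v, f, g)
  "gv" → prefix "g" already present; 1 new (v)
  "ggffgffgf" → prefix "ggffgff" already present; 2 new (g, f)
  "gggf" → prefix "gg" already present; 2 new (g, f)
  "ggvvgg" → prefix "gg" already present; 4 new (v, v, g, g)
  "ggffgffvf" → prefix "ggffgffvf" already present; 0 new (none)
  "gg" → prefix "gg" already present; 0 new (none)
  "ggvg" → prefix "ggv" already present; 1 new (g)
  "ggvvvv" → prefix "ggvv" already present; 2 new (v, v)
  "ggffgf" → prefix "ggffgf" already present; 0 new (none)
  "ggffgfffg" → prefix "ggffgff" already present; 2 new (f, g)
  "ggfgvvv" → prefix "ggf" already present; 4 new (g, v, v, v)
  "fgfvfgvgvv" → 10 new (f, g, f, v, f, g, v, g, v, v)
Total nodes = 10 + 1 + 2 + 2 + 4 + 0 + 0 + 1 + 2 + 0 + 2 + 4 + 10 = 38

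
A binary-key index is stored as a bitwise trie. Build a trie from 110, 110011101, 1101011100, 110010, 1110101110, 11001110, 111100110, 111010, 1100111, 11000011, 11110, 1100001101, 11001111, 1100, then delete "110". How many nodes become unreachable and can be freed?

0

A node on "110"'s path can go only if nothing else ends at it or branches off below it.
Every node on "110" is still needed (e.g. by "110011101"), so nothing is freed.
Nodes removed: 0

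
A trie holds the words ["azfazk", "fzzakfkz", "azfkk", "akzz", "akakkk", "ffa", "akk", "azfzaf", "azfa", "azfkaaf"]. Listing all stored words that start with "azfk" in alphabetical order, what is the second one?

DFS of the "azfk" subtree visits, in order: "azfkaaf", "azfkk"
Position 2: azfkk

azfkk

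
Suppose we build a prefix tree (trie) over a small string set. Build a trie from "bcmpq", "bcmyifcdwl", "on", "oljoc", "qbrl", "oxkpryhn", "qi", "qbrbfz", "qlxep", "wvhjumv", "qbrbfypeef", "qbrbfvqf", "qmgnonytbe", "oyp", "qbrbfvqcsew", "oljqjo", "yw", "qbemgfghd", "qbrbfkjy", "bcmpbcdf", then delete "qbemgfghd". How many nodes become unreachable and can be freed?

Walk "qbemgfghd" from the leaf back toward the root, removing each node that no remaining word uses.
The suffix "emgfghd" (7 nodes) is used only by "qbemgfghd"; the node for "qb" still has the child "r", so pruning stops there.
Nodes removed: 7

7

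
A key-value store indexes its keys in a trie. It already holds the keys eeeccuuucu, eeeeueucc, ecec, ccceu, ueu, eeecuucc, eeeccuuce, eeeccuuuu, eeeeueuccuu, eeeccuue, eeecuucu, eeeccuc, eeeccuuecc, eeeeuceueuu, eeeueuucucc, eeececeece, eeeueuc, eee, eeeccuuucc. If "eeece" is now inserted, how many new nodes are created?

Every character of "eeece" already lies on an existing path (it is a prefix of some stored word).
No new nodes are needed: 0.

0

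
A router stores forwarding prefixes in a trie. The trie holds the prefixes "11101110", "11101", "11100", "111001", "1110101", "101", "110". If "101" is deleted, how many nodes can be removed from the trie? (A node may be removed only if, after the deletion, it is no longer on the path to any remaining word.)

2

After clearing the end-marker at "101", prune upward until reaching a node still needed by another word.
The suffix "01" (2 nodes) is used only by "101"; the node for "1" still has the child "1", so pruning stops there.
Nodes removed: 2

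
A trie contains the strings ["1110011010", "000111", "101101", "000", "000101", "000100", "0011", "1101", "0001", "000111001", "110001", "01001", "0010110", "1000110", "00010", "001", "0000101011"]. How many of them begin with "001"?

Walk to "001"; the words in its subtree are exactly those with that prefix.
Matches: "001", "0010110", "0011"
Count: 3

3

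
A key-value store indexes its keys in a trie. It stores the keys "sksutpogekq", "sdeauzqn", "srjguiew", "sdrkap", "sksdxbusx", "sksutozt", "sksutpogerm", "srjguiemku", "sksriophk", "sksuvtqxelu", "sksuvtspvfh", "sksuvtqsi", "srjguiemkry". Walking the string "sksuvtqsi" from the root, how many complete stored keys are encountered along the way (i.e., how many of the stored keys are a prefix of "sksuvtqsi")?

Traverse "sksuvtqsi" character by character; count nodes along the way that are marked as word ends.
Prefixes of the query that are stored words: "sksuvtqsi"
Count: 1

1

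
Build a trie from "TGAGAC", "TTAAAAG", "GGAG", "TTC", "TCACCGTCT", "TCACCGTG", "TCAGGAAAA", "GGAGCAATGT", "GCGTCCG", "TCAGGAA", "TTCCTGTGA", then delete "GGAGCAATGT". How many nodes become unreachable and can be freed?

After clearing the end-marker at "GGAGCAATGT", prune upward until reaching a node still needed by another word.
The suffix "CAATGT" (6 nodes) is used only by "GGAGCAATGT"; "GGAG" is itself a stored word, so pruning stops there.
Nodes removed: 6

6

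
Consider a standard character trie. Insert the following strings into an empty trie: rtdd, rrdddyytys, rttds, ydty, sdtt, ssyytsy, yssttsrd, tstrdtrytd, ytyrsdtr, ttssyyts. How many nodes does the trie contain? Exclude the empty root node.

61

Trace insertions, counting only characters that open a new branch:
  "rtdd" → 4 new (r, t, d, d)
  "rrdddyytys" → prefix "r" already present; 9 new (r, d, d, d, y, y, t, y, s)
  "rttds" → prefix "rt" already present; 3 new (t, d, s)
  "ydty" → 4 new (y, d, t, y)
  "sdtt" → 4 new (s, d, t, t)
  "ssyytsy" → prefix "s" already present; 6 new (s, y, y, t, s, y)
  "yssttsrd" → prefix "y" already present; 7 new (s, s, t, t, s, r, d)
  "tstrdtrytd" → 10 new (t, s, t, r, d, t, r, y, t, d)
  "ytyrsdtr" → prefix "y" already present; 7 new (t, y, r, s, d, t, r)
  "ttssyyts" → prefix "t" already present; 7 new (t, s, s, y, y, t, s)
Total nodes = 4 + 9 + 3 + 4 + 4 + 6 + 7 + 10 + 7 + 7 = 61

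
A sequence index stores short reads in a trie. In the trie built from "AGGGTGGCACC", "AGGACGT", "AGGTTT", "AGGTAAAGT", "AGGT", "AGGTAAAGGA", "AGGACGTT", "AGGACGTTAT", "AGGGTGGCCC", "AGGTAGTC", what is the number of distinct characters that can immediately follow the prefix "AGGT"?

2

Walk "AGGT" from the root, arriving at one node.
Distinct next characters after "AGGT": A, T.
That node has 2 child edges.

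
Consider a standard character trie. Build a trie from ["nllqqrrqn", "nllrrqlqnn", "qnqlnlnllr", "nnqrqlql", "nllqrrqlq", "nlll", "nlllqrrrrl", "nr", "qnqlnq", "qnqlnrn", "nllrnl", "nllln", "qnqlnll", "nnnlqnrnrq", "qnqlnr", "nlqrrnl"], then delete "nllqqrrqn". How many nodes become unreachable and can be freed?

5

A node on "nllqqrrqn"'s path can go only if nothing else ends at it or branches off below it.
The suffix "qrrqn" (5 nodes) is used only by "nllqqrrqn"; the node for "nllq" still has the child "r", so pruning stops there.
Nodes removed: 5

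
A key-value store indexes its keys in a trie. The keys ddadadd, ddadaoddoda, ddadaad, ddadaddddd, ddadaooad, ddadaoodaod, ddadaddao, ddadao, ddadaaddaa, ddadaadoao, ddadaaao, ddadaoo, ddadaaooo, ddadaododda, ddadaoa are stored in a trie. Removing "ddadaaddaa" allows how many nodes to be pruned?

3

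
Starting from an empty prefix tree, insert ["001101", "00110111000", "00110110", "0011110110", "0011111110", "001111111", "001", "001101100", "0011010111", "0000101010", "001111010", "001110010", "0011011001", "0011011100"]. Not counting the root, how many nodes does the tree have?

41

Count nodes per top-level branch (shared prefixes stored once):
  '0'-branch (0000101010, 001, 001101, 0011010111, 00110110, 001101100, 0011011001, 0011011100, 00110111000, 001110010, 001111010, 0011110110, 001111111, 0011111110): 41 nodes
Sum: 41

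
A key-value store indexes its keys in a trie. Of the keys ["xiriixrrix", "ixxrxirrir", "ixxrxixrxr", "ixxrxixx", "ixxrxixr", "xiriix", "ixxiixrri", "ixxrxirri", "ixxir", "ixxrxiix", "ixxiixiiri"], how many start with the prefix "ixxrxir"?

2

Filter for entries beginning with "ixxrxir":
Matches: "ixxrxirri", "ixxrxirrir"
Count: 2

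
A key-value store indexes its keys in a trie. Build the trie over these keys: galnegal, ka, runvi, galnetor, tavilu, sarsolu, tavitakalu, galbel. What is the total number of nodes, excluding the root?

40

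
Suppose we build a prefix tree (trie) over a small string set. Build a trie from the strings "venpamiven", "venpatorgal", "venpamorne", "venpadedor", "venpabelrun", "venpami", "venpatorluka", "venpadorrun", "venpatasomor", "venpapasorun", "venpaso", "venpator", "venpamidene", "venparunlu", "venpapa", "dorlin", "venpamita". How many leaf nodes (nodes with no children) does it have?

A leaf is a node with no children — equivalently, the end of a word that is not a proper prefix of any other stored word.
Those words: "dorlin", "venpabelrun", "venpadedor", "venpadorrun", "venpamidene", "venpamita", "venpamiven", "venpamorne", "venpapasorun", "venparunlu", "venpaso", "venpatasomor", "venpatorgal", "venpatorluka"
Leaf count: 14

14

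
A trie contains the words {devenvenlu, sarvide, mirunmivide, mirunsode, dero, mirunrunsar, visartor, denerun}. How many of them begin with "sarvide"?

Traverse to the node for "sarvide", then collect every word in that subtree.
Words under "sarvide": sarvide
Count: 1

1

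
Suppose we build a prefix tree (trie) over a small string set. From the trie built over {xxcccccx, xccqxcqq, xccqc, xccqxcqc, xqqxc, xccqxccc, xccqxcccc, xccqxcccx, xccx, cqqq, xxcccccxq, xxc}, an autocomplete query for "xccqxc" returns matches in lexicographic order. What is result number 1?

DFS of the "xccqxc" subtree visits, in order: "xccqxccc", "xccqxcccc", "xccqxcccx", "xccqxcqc", "xccqxcqq"
The 1st is xccqxccc.

xccqxccc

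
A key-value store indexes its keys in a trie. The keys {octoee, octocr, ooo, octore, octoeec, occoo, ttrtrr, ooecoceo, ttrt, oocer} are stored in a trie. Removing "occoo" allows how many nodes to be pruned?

Walk "occoo" from the leaf back toward the root, removing each node that no remaining word uses.
The suffix "coo" (3 nodes) is used only by "occoo"; the node for "oc" still has the child "t", so pruning stops there.
Nodes removed: 3

3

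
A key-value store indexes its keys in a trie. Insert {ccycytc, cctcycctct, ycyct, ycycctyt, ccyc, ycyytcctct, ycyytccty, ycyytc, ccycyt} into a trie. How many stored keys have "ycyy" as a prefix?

Filter for entries beginning with "ycyy":
Matches: "ycyytc", "ycyytcctct", "ycyytccty"
Count: 3

3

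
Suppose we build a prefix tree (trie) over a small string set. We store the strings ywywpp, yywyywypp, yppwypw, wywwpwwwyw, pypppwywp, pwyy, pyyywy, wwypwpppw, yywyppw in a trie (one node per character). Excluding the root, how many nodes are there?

Count nodes per top-level branch (shared prefixes stored once):
  'p'-branch (pwyy, pypppwywp, pyyywy): 16 nodes
  'w'-branch (wwypwpppw, wywwpwwwyw): 18 nodes
  'y'-branch (yppwypw, ywywpp, yywyppw, yywyywypp): 23 nodes
Sum: 57

57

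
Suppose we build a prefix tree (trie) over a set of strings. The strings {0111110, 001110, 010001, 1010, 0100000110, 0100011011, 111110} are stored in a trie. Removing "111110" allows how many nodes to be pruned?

After clearing the end-marker at "111110", prune upward until reaching a node still needed by another word.
The suffix "11110" (5 nodes) is used only by "111110"; the node for "1" still has the child "0", so pruning stops there.
Nodes removed: 5

5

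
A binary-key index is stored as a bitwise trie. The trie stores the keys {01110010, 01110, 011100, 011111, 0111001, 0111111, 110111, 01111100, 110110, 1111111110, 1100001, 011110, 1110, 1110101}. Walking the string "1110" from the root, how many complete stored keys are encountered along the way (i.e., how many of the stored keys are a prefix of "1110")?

1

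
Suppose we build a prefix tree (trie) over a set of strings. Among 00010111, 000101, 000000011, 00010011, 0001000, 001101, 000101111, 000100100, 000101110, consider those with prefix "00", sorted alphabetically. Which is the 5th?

Filter for "00…" and sort: "000000011", "0001000", "000100100", "00010011", "000101", "00010111", "000101110", "000101111", "001101"
Position 5: 000101

000101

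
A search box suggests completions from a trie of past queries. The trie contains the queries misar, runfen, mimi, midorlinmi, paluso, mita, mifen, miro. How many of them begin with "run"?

1

Traverse to the node for "run", then collect every word in that subtree.
Matches: "runfen"
Count: 1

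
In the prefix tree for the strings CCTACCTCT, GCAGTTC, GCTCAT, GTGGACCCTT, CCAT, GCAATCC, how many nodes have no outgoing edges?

6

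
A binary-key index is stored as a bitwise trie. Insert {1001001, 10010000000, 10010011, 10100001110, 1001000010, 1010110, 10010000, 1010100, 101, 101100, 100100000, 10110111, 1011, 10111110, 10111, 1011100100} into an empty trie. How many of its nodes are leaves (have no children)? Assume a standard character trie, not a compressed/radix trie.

Leaves are exactly the stored words that no other stored word extends.
Those words: "10010000000", "1001000010", "10010011", "10100001110", "1010100", "1010110", "101100", "10110111", "1011100100", "10111110"
Leaf count: 10

10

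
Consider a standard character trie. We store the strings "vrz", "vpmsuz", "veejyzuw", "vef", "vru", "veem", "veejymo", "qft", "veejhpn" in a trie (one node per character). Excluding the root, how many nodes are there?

For each word, the new-node count is its length minus the longest prefix already in the trie:
  "vrz" → 3 new (v, r, z)
  "vpmsuz" → prefix "v" already present; 5 new (p, m, s, u, z)
  "veejyzuw" → prefix "v" already present; 7 new (e, e, j, y, z, u, w)
  "vef" → prefix "ve" already present; 1 new (f)
  "vru" → prefix "vr" already present; 1 new (u)
  "veem" → prefix "vee" already present; 1 new (m)
  "veejymo" → prefix "veejy" already present; 2 new (m, o)
  "qft" → 3 new (q, f, t)
  "veejhpn" → prefix "veej" already present; 3 new (h, p, n)
Total nodes = 3 + 5 + 7 + 1 + 1 + 1 + 2 + 3 + 3 = 26

26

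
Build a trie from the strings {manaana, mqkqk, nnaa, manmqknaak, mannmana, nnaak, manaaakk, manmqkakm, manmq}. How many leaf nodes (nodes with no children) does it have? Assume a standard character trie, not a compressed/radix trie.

7

A leaf is a node with no children — equivalently, the end of a word that is not a proper prefix of any other stored word.
Those words: "manaaakk", "manaana", "manmqkakm", "manmqknaak", "mannmana", "mqkqk", "nnaak"
Leaf count: 7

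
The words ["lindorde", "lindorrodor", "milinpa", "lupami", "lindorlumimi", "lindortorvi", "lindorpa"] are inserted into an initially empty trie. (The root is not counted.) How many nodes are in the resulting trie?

38

Insert word by word; a character creates a node only if that edge doesn't already exist:
  "lindorde" → 8 new (l, i, n, d, o, r, d, e)
  "lindorrodor" → prefix "lindor" already present; 5 new (r, o, d, o, r)
  "milinpa" → 7 new (m, i, l, i, n, p, a)
  "lupami" → prefix "l" already present; 5 new (u, p, a, m, i)
  "lindorlumimi" → prefix "lindor" already present; 6 new (l, u, m, i, m, i)
  "lindortorvi" → prefix "lindor" already present; 5 new (t, o, r, v, i)
  "lindorpa" → prefix "lindor" already present; 2 new (p, a)
Total nodes = 8 + 5 + 7 + 5 + 6 + 5 + 2 = 38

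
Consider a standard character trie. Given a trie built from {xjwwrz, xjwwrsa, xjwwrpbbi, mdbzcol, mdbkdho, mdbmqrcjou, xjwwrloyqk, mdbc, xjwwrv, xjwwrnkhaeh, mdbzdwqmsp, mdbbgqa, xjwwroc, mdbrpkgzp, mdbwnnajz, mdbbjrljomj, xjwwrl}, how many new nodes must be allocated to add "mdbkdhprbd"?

Walking "mdbkdhprbd" from the root, the first 6 characters ("mdbkdh") follow existing edges; "p" is the first miss.
So 10 − 6 = 4 new nodes.

4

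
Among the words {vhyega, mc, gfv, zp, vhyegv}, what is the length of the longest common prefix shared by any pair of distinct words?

Look for the deepest trie node that still has at least two words in its subtree.
"vhyega" and "vhyegv" agree on "vhyeg" (5 characters) before diverging; nothing deeper is shared.
Longest shared-prefix length: 5

5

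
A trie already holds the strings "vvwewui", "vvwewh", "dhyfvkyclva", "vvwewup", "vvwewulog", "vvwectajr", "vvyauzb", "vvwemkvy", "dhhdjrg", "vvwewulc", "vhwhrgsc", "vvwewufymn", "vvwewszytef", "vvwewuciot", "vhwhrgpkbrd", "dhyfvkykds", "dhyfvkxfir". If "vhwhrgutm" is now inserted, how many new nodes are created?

3

Walking "vhwhrgutm" from the root, the first 6 characters ("vhwhrg") follow existing edges; "u" is the first miss.
New nodes needed: |"vhwhrgutm"| − 6 = 9 − 6 = 3.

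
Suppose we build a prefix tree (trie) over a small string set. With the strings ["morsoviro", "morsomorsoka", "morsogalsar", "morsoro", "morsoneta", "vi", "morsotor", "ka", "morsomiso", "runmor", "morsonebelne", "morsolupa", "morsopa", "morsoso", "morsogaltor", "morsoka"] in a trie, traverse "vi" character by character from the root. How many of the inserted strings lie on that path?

1

Traverse "vi" character by character; count nodes along the way that are marked as word ends.
Prefixes of the query that are stored words: "vi"
Count: 1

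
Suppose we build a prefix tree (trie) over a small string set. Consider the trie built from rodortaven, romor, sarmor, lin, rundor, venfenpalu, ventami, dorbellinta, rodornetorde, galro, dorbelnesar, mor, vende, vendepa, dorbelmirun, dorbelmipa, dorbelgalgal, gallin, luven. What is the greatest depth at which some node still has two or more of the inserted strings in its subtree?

Equivalently: take the maximum, over all pairs, of their longest common prefix length.
e.g. "dorbelmipa" and "dorbelmirun" share the prefix "dorbelmi" of length 8; no pair shares a longer one.
Longest shared-prefix length: 8

8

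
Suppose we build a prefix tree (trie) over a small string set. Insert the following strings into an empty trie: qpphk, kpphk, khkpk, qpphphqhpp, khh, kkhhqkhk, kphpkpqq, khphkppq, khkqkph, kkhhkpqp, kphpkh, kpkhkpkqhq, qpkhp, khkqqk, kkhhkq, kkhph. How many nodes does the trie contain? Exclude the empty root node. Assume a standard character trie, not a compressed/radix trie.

65

Trace insertions, counting only characters that open a new branch:
  "qpphk" → 5 new (q, p, p, h, k)
  "kpphk" → 5 new (k, p, p, h, k)
  "khkpk" → prefix "k" already present; 4 new (h, k, p, k)
  "qpphphqhpp" → prefix "qpph" already present; 6 new (p, h, q, h, p, p)
  "khh" → prefix "kh" already present; 1 new (h)
  "kkhhqkhk" → prefix "k" already present; 7 new (k, h, h, q, k, h, k)
  "kphpkpqq" → prefix "kp" already present; 6 new (h, p, k, p, q, q)
  "khphkppq" → prefix "kh" already present; 6 new (p, h, k, p, p, q)
  "khkqkph" → prefix "khk" already present; 4 new (q, k, p, h)
  "kkhhkpqp" → prefix "kkhh" already present; 4 new (k, p, q, p)
  "kphpkh" → prefix "kphpk" already present; 1 new (h)
  "kpkhkpkqhq" → prefix "kp" already present; 8 new (k, h, k, p, k, q, h, q)
  "qpkhp" → prefix "qp" already present; 3 new (k, h, p)
  "khkqqk" → prefix "khkq" already present; 2 new (q, k)
  "kkhhkq" → prefix "kkhhk" already present; 1 new (q)
  "kkhph" → prefix "kkh" already present; 2 new (p, h)
Total nodes = 5 + 5 + 4 + 6 + 1 + 7 + 6 + 6 + 4 + 4 + 1 + 8 + 3 + 2 + 1 + 2 = 65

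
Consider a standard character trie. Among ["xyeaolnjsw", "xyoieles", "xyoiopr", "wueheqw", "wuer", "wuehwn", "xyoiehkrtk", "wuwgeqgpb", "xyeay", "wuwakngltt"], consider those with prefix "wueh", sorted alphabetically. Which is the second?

Filter for "wueh…" and sort: "wueheqw", "wuehwn"
The 2nd is wuehwn.

wuehwn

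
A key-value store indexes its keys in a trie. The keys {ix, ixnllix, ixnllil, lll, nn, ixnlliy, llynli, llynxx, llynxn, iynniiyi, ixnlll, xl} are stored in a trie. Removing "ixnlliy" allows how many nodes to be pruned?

1

After clearing the end-marker at "ixnlliy", prune upward until reaching a node still needed by another word.
The suffix "y" (1 node) is used only by "ixnlliy"; the node for "ixnlli" still has the child "x", so pruning stops there.
Nodes removed: 1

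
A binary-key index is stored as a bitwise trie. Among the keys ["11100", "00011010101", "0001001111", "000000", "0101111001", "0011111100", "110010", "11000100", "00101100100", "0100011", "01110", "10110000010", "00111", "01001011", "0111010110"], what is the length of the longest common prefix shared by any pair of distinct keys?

5

Look for the deepest trie node that still has at least two words in its subtree.
e.g. "00111" and "0011111100" share the prefix "00111" of length 5; no pair shares a longer one.
Longest shared-prefix length: 5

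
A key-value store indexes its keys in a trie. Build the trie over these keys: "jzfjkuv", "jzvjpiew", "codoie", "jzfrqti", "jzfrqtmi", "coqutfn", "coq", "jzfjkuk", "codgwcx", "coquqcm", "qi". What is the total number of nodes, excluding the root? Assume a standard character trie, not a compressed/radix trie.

40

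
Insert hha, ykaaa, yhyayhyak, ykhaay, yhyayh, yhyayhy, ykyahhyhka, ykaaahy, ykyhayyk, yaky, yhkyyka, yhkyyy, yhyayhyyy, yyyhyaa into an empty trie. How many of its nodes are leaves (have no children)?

11

A leaf is a node with no children — equivalently, the end of a word that is not a proper prefix of any other stored word.
Those words: "hha", "yaky", "yhkyyka", "yhkyyy", "yhyayhyak", "yhyayhyyy", "ykaaahy", "ykhaay", "ykyahhyhka", "ykyhayyk", "yyyhyaa"
Leaf count: 11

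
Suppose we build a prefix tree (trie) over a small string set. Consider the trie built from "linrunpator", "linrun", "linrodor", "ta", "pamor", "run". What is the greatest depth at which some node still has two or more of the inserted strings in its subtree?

The deepest shared node is where two words last agree before diverging.
e.g. "linrun" and "linrunpator" share the prefix "linrun" of length 6; no pair shares a longer one.
Longest shared-prefix length: 6

6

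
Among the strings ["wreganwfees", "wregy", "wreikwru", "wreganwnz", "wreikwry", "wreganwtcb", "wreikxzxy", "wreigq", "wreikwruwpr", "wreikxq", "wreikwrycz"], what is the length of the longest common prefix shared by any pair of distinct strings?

8

The deepest shared node is where two words last agree before diverging.
"wreikwru" and "wreikwruwpr" agree on "wreikwru" (8 characters) before diverging; nothing deeper is shared.
Longest shared-prefix length: 8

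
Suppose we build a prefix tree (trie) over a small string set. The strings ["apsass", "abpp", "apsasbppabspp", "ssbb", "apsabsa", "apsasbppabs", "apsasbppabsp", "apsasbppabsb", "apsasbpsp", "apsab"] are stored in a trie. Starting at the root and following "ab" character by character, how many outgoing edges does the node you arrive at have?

1

The children of the "ab" node are the distinct next characters among strings starting with "ab".
Characters that immediately follow "ab" among the stored strings: {p}.
That node has 1 child edge.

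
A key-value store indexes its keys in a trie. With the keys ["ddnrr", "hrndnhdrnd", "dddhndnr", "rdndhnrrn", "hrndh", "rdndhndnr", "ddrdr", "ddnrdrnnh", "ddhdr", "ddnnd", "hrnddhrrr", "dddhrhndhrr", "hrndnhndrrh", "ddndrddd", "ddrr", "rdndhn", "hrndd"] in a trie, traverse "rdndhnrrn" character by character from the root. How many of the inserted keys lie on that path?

Traverse "rdndhnrrn" character by character; count nodes along the way that are marked as word ends.
Prefixes of the query that are stored words: "rdndhn", "rdndhnrrn"
Count: 2

2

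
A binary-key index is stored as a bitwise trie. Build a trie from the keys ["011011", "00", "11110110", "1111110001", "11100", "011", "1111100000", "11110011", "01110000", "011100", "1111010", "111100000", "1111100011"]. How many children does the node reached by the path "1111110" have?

Walk "1111110" from the root, arriving at one node.
Distinct next characters after "1111110": 0.
That node has 1 child edge.

1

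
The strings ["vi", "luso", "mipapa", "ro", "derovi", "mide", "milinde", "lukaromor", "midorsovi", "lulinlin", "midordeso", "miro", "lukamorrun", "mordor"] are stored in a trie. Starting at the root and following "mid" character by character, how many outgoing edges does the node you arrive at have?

2

Follow the path "mid" to its node, then look at its outgoing edges.
Characters that immediately follow "mid" among the stored strings: {e, o}.
That node has 2 child edges.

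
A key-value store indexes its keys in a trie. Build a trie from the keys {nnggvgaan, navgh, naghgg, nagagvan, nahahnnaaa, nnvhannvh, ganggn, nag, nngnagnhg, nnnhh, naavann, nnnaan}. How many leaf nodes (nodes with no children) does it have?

11

Leaves are exactly the stored words that no other stored word extends.
Those words: "ganggn", "naavann", "nagagvan", "naghgg", "nahahnnaaa", "navgh", "nnggvgaan", "nngnagnhg", "nnnaan", "nnnhh", "nnvhannvh"
Leaf count: 11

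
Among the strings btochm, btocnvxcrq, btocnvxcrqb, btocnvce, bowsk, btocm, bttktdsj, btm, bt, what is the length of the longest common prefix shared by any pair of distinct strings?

10

The deepest shared node is where two words last agree before diverging.
e.g. "btocnvxcrq" and "btocnvxcrqb" share the prefix "btocnvxcrq" of length 10; no pair shares a longer one.
Longest shared-prefix length: 10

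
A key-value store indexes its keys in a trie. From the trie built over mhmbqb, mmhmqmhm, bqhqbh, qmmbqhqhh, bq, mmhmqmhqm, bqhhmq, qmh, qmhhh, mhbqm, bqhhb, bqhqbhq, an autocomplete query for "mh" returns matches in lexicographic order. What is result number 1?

Words with prefix "mh", in lexicographic order: "mhbqm", "mhmbqb"
Position 1: mhbqm

mhbqm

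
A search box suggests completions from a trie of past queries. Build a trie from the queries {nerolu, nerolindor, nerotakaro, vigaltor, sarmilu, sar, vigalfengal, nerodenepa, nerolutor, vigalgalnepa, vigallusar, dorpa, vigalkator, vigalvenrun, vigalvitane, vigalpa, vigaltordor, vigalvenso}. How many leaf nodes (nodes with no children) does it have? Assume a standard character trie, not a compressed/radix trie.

15

Leaves are exactly the stored words that no other stored word extends.
Those words: "dorpa", "nerodenepa", "nerolindor", "nerolutor", "nerotakaro", "sarmilu", "vigalfengal", "vigalgalnepa", "vigalkator", "vigallusar", "vigalpa", "vigaltordor", "vigalvenrun", "vigalvenso", "vigalvitane"
Leaf count: 15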